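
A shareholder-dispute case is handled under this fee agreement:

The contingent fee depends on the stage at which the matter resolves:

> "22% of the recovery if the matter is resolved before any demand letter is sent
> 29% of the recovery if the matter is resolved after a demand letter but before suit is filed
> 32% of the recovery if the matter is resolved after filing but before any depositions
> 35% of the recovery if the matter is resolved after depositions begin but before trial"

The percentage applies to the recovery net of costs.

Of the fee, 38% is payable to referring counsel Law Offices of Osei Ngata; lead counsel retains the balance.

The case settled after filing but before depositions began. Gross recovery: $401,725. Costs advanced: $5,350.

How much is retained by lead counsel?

$78,640.80

Fee base (net of costs): $401,725 − $5,350 = $396,375
The matter settled after filing but before depositions began, so the 32% rate applies.
$396,375 × 32% = $126,840.00
Referral share: 38% of $126,840.00 = $48,199.20; lead counsel retains $126,840.00 − $48,199.20 = $78,640.80.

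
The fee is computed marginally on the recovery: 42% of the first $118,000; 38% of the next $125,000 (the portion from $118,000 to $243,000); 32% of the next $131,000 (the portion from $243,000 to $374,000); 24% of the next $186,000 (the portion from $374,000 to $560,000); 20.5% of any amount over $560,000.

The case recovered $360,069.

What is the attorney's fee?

First $118,000 at 42% = $49,560.00
Next $125,000 at 38% = $47,500.00
Remaining $117,069 at 32% = $37,462.08
Fee: $49,560.00 + $47,500.00 + $37,462.08 = $134,522.08

$134,522.08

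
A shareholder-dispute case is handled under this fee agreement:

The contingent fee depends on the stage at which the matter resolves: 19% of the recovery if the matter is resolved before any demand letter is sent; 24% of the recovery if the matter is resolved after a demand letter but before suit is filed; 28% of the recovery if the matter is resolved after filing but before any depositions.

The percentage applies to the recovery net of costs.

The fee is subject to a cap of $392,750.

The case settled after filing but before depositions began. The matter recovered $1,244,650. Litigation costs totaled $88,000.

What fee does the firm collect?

Fee base (net of costs): $1,244,650 − $88,000 = $1,156,650
The matter settled after filing but before depositions began, so the 28% rate applies.
$1,156,650 × 28% = $323,862.00
$323,862.00 is under the $392,750 cap.

$323,862.00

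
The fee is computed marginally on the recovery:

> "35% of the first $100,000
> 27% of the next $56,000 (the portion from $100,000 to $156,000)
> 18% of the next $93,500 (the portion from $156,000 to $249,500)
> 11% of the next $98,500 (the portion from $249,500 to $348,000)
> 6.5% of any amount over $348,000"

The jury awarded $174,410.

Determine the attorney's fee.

First $100,000 at 35% = $35,000.00
Next $56,000 at 27% = $15,120.00
Remaining $18,410 at 18% = $3,313.80
Fee: $35,000.00 + $15,120.00 + $3,313.80 = $53,433.80

$53,433.80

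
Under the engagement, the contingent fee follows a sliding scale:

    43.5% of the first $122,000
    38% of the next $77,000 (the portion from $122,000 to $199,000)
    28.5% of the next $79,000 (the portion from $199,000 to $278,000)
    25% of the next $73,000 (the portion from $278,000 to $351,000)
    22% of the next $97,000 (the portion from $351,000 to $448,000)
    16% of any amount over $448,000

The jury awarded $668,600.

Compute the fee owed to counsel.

First $122,000 at 43.5% = $53,070.00
Next $77,000 at 38% = $29,260.00
Next $79,000 at 28.5% = $22,515.00
Next $73,000 at 25% = $18,250.00
Next $97,000 at 22% = $21,340.00
Remaining $220,600 at 16% = $35,296.00
Fee: $53,070.00 + $29,260.00 + $22,515.00 + $18,250.00 + $21,340.00 + $35,296.00 = $179,731.00

$179,731.00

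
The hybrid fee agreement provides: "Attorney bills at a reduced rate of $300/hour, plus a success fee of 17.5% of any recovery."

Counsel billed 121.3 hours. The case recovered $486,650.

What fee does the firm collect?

$121,553.75

Hourly: 121.3 × $300 = $36,390.00
Success fee: 17.5% of $486,650 = $85,163.75
Total: $36,390.00 + $85,163.75 = $121,553.75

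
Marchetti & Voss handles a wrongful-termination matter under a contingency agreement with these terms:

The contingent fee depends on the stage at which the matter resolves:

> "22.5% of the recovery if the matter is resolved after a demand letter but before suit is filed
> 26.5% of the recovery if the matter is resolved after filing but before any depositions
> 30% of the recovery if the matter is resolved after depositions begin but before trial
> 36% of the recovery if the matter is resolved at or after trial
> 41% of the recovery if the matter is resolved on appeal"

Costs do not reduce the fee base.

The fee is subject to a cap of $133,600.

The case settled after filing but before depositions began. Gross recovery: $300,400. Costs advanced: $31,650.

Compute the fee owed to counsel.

Fee base is the gross recovery, $300,400; costs are reimbursed separately.
The matter settled after filing but before depositions began, so the 26.5% rate applies.
$300,400 × 26.5% = $79,606.00
$79,606.00 is under the $133,600 cap.

$79,606.00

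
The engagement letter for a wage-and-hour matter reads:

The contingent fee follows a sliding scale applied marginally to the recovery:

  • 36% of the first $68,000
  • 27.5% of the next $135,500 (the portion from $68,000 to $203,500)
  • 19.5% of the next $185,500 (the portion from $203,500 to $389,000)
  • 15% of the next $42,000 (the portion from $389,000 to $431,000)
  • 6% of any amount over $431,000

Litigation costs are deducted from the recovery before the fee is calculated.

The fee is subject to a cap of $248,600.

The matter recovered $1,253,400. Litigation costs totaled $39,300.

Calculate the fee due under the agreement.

Fee base (net of costs): $1,253,400 − $39,300 = $1,214,100
First $68,000 at 36% = $24,480.00
Next $135,500 at 27.5% = $37,262.50
Next $185,500 at 19.5% = $36,172.50
Next $42,000 at 15% = $6,300.00
Remaining $783,100 at 6% = $46,986.00
Fee: $24,480.00 + $37,262.50 + $36,172.50 + $6,300.00 + $46,986.00 = $151,201.00
$151,201.00 is under the $248,600 cap.

$151,201.00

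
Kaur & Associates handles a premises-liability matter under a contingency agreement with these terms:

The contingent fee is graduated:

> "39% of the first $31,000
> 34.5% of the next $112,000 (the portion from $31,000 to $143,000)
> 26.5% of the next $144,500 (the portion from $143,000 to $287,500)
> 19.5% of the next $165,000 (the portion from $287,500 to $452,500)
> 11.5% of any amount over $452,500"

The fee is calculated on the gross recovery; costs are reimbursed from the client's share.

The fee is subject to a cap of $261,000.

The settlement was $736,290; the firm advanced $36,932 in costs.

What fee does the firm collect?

Fee base is the gross recovery, $736,290; costs are reimbursed separately.
First $31,000 at 39% = $12,090.00
Next $112,000 at 34.5% = $38,640.00
Next $144,500 at 26.5% = $38,292.50
Next $165,000 at 19.5% = $32,175.00
Remaining $283,790 at 11.5% = $32,635.85
Fee: $12,090.00 + $38,640.00 + $38,292.50 + $32,175.00 + $32,635.85 = $153,833.35
$153,833.35 is under the $261,000 cap.

$153,833.35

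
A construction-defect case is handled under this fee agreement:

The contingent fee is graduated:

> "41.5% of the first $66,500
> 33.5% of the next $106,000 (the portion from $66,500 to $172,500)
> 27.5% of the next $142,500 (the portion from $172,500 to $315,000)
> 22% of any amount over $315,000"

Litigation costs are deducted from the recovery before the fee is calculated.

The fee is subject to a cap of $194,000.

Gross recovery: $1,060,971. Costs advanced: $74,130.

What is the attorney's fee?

Fee base (net of costs): $1,060,971 − $74,130 = $986,841
First $66,500 at 41.5% = $27,597.50
Next $106,000 at 33.5% = $35,510.00
Next $142,500 at 27.5% = $39,187.50
Remaining $671,841 at 22% = $147,805.02
Fee: $27,597.50 + $35,510.00 + $39,187.50 + $147,805.02 = $250,100.02
$250,100.02 exceeds the $194,000 cap, so the fee is capped at $194,000.00.

$194,000.00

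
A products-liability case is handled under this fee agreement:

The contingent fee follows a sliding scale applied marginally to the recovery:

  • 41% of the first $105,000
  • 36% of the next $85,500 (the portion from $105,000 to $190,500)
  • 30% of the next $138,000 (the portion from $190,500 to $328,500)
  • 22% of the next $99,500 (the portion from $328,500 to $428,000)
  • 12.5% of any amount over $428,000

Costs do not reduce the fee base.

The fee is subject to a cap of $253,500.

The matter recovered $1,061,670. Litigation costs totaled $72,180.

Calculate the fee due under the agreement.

$216,328.75

Fee base is the gross recovery, $1,061,670; costs are reimbursed separately.
First $105,000 at 41% = $43,050.00
Next $85,500 at 36% = $30,780.00
Next $138,000 at 30% = $41,400.00
Next $99,500 at 22% = $21,890.00
Remaining $633,670 at 12.5% = $79,208.75
Fee: $43,050.00 + $30,780.00 + $41,400.00 + $21,890.00 + $79,208.75 = $216,328.75
$216,328.75 is under the $253,500 cap.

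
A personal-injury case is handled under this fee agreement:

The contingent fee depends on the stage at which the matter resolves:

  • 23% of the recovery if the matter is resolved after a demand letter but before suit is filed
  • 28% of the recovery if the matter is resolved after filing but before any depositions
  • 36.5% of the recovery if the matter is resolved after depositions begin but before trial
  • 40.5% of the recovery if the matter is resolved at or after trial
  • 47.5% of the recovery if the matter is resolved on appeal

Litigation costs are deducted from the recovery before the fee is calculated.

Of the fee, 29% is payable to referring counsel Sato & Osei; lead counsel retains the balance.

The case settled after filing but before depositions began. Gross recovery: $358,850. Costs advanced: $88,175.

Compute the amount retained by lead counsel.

Fee base (net of costs): $358,850 − $88,175 = $270,675
The matter settled after filing but before depositions began, so the 28% rate applies.
$270,675 × 28% = $75,789.00
Referral share: 29% of $75,789.00 = $21,978.81; lead counsel retains $75,789.00 − $21,978.81 = $53,810.19.

$53,810.19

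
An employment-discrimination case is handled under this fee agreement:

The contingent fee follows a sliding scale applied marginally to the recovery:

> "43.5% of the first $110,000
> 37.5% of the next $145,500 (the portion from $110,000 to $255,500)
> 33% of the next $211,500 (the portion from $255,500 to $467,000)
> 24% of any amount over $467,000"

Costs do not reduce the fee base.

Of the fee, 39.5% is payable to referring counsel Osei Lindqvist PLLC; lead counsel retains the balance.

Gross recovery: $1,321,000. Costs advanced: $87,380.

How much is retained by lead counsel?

$228,186.34

Fee base is the gross recovery, $1,321,000; costs are reimbursed separately.
First $110,000 at 43.5% = $47,850.00
Next $145,500 at 37.5% = $54,562.50
Next $211,500 at 33% = $69,795.00
Remaining $854,000 at 24% = $204,960.00
Fee: $47,850.00 + $54,562.50 + $69,795.00 + $204,960.00 = $377,167.50
Referral share: 39.5% of $377,167.50 = $148,981.16; lead counsel retains $377,167.50 − $148,981.16 = $228,186.34.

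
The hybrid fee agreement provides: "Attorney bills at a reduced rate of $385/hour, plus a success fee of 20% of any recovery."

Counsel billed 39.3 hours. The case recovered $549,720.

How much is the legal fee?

$125,074.50

Hourly: 39.3 × $385 = $15,130.50
Success fee: 20% of $549,720 = $109,944.00
Total: $15,130.50 + $109,944.00 = $125,074.50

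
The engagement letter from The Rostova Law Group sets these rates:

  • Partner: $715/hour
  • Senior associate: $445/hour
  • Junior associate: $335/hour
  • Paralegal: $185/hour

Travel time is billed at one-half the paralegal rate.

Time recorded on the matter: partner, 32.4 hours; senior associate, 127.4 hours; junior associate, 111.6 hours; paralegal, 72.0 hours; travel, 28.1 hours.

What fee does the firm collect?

Partner: 32.4 × $715 = $23,166.00
Senior associate: 127.4 × $445 = $56,693.00
Junior associate: 111.6 × $335 = $37,386.00
Paralegal: 72.0 × $185 = $13,320.00
Subtotal: $23,166.00 + $56,693.00 + $37,386.00 + $13,320.00 = $130,565.00
Travel: 28.1 × ($185 ÷ 2) = 28.1 × $92.50 = $2,599.25
Total: $130,565.00 + $2,599.25 = $133,164.25

$133,164.25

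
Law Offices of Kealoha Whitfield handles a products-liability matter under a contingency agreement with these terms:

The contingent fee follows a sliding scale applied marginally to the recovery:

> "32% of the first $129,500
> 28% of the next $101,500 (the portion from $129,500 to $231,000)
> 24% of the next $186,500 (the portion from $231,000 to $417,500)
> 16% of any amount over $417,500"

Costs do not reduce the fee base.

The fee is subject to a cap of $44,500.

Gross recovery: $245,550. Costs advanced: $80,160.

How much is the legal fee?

Fee base is the gross recovery, $245,550; costs are reimbursed separately.
First $129,500 at 32% = $41,440.00
Next $101,500 at 28% = $28,420.00
Remaining $14,550 at 24% = $3,492.00
Fee: $41,440.00 + $28,420.00 + $3,492.00 = $73,352.00
$73,352.00 exceeds the $44,500 cap, so the fee is capped at $44,500.00.

$44,500.00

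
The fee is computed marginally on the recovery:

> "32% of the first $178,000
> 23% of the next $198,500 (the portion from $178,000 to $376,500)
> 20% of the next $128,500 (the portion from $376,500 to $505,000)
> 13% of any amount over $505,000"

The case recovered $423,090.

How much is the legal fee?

First $178,000 at 32% = $56,960.00
Next $198,500 at 23% = $45,655.00
Remaining $46,590 at 20% = $9,318.00
Fee: $56,960.00 + $45,655.00 + $9,318.00 = $111,933.00

$111,933.00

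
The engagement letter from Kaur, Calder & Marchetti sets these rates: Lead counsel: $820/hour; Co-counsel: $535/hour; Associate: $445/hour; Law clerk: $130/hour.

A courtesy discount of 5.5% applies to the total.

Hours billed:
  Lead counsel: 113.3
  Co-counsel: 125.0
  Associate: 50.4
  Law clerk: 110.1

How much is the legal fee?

Lead counsel: 113.3 × $820 = $92,906.00
Co-counsel: 125.0 × $535 = $66,875.00
Associate: 50.4 × $445 = $22,428.00
Law clerk: 110.1 × $130 = $14,313.00
Subtotal: $196,522.00
Less 5.5% discount: −$10,808.71
Total: $196,522.00 − $10,808.71 = $185,713.29

$185,713.29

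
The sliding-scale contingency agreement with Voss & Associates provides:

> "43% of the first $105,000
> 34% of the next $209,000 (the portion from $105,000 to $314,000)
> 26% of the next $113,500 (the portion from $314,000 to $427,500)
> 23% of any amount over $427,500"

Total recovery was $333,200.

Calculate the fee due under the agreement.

First $105,000 at 43% = $45,150.00
Next $209,000 at 34% = $71,060.00
Remaining $19,200 at 26% = $4,992.00
Fee: $45,150.00 + $71,060.00 + $4,992.00 = $121,202.00

$121,202.00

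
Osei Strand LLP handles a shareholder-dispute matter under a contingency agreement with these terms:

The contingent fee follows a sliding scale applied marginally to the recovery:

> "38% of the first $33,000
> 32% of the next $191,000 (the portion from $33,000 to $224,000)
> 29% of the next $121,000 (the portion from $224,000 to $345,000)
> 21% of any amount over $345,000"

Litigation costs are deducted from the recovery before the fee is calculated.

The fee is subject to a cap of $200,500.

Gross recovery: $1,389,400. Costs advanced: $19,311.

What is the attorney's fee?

$200,500.00

Fee base (net of costs): $1,389,400 − $19,311 = $1,370,089
First $33,000 at 38% = $12,540.00
Next $191,000 at 32% = $61,120.00
Next $121,000 at 29% = $35,090.00
Remaining $1,025,089 at 21% = $215,268.69
Fee: $12,540.00 + $61,120.00 + $35,090.00 + $215,268.69 = $324,018.69
$324,018.69 exceeds the $200,500 cap, so the fee is capped at $200,500.00.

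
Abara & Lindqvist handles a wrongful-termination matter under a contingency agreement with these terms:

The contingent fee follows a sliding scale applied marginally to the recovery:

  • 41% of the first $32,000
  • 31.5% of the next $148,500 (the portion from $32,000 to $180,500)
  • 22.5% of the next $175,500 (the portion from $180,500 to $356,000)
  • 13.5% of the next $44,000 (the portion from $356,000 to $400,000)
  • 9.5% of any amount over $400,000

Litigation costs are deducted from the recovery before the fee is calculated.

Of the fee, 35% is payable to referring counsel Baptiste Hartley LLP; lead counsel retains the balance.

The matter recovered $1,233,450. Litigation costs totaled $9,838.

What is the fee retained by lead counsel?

Fee base (net of costs): $1,233,450 − $9,838 = $1,223,612
First $32,000 at 41% = $13,120.00
Next $148,500 at 31.5% = $46,777.50
Next $175,500 at 22.5% = $39,487.50
Next $44,000 at 13.5% = $5,940.00
Remaining $823,612 at 9.5% = $78,243.14
Fee: $13,120.00 + $46,777.50 + $39,487.50 + $5,940.00 + $78,243.14 = $183,568.14
Referral share: 35% of $183,568.14 = $64,248.85; lead counsel retains $183,568.14 − $64,248.85 = $119,319.29.

$119,319.29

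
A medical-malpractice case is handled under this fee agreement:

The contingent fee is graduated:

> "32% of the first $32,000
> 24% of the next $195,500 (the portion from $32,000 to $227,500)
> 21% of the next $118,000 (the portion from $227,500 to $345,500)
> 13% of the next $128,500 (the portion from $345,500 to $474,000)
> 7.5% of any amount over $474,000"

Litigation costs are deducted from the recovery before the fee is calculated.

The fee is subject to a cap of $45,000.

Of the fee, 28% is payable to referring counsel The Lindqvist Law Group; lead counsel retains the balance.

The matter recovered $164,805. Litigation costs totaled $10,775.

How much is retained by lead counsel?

$28,459.58

Fee base (net of costs): $164,805 − $10,775 = $154,030
First $32,000 at 32% = $10,240.00
Remaining $122,030 at 24% = $29,287.20
Fee: $10,240.00 + $29,287.20 = $39,527.20
$39,527.20 is under the $45,000 cap.
Referral share: 28% of $39,527.20 = $11,067.62; lead counsel retains $39,527.20 − $11,067.62 = $28,459.58.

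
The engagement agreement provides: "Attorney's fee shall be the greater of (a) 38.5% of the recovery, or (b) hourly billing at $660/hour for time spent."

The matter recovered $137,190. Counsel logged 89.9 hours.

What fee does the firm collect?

$59,334.00

(a) 38.5% of $137,190 = $52,818.15
(b) 89.9 × $660 = $59,334.00
The greater is (b): $59,334.00.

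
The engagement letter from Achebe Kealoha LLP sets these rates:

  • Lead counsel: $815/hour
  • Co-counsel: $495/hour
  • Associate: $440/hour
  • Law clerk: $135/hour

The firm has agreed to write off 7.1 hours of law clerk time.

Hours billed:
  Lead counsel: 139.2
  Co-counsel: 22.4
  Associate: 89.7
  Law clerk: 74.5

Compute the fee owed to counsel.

Lead counsel: 139.2 × $815 = $113,448.00
Co-counsel: 22.4 × $495 = $11,088.00
Associate: 89.7 × $440 = $39,468.00
Law clerk: 74.5 × $135 = $10,057.50
Subtotal: $174,061.50
Write-off: 7.1 × $135 = $958.50
Total: $174,061.50 − $958.50 = $173,103.00

$173,103.00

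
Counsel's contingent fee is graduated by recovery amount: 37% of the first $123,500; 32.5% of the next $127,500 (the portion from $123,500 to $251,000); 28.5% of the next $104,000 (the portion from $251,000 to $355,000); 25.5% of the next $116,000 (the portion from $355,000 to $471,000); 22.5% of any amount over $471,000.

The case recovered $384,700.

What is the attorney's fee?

$124,346.00

First $123,500 at 37% = $45,695.00
Next $127,500 at 32.5% = $41,437.50
Next $104,000 at 28.5% = $29,640.00
Remaining $29,700 at 25.5% = $7,573.50
Fee: $45,695.00 + $41,437.50 + $29,640.00 + $7,573.50 = $124,346.00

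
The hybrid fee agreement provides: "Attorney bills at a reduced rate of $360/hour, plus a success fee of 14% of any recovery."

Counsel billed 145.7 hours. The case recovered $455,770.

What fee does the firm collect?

$116,259.80

Hourly: 145.7 × $360 = $52,452.00
Success fee: 14% of $455,770 = $63,807.80
Total: $52,452.00 + $63,807.80 = $116,259.80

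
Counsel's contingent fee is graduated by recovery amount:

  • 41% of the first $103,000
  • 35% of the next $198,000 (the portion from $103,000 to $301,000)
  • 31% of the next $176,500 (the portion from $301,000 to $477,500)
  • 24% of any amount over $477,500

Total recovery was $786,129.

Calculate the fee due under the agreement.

$240,315.96

First $103,000 at 41% = $42,230.00
Next $198,000 at 35% = $69,300.00
Next $176,500 at 31% = $54,715.00
Remaining $308,629 at 24% = $74,070.96
Fee: $42,230.00 + $69,300.00 + $54,715.00 + $74,070.96 = $240,315.96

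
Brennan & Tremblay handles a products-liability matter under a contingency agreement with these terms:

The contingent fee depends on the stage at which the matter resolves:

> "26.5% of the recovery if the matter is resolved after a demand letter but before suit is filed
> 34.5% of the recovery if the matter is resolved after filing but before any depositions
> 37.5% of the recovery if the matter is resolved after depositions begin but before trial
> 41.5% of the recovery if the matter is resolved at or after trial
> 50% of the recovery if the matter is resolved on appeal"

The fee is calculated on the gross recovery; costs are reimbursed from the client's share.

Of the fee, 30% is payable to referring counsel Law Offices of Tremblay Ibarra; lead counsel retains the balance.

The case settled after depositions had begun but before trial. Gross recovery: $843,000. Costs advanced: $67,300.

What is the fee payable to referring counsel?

$94,837.50

Fee base is the gross recovery, $843,000; costs are reimbursed separately.
The matter settled after depositions had begun but before trial, so the 37.5% rate applies.
$843,000 × 37.5% = $316,125.00
Referral share: 30% of $316,125.00 = $94,837.50; lead counsel retains $316,125.00 − $94,837.50 = $221,287.50.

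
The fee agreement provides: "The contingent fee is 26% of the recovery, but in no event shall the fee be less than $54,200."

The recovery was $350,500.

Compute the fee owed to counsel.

$91,130.00

26% of $350,500 = $91,130.00
That exceeds the $54,200 minimum.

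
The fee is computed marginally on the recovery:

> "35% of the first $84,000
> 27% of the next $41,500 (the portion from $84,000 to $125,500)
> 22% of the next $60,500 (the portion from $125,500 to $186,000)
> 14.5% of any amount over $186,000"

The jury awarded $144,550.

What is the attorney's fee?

$44,796.00

First $84,000 at 35% = $29,400.00
Next $41,500 at 27% = $11,205.00
Remaining $19,050 at 22% = $4,191.00
Fee: $29,400.00 + $11,205.00 + $4,191.00 = $44,796.00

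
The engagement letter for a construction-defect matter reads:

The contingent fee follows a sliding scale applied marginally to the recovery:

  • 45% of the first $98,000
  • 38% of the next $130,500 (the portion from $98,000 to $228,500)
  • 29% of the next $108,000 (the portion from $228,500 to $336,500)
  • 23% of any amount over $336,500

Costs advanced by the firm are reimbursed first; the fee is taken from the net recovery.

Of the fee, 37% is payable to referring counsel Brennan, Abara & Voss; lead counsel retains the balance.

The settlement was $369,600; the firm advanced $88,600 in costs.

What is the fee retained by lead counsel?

$68,616.45

Fee base (net of costs): $369,600 − $88,600 = $281,000
First $98,000 at 45% = $44,100.00
Next $130,500 at 38% = $49,590.00
Remaining $52,500 at 29% = $15,225.00
Fee: $44,100.00 + $49,590.00 + $15,225.00 = $108,915.00
Referral share: 37% of $108,915.00 = $40,298.55; lead counsel retains $108,915.00 − $40,298.55 = $68,616.45.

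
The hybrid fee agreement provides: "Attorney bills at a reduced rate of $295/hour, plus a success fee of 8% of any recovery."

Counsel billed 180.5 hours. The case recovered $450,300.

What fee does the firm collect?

$89,271.50

Hourly: 180.5 × $295 = $53,247.50
Success fee: 8% of $450,300 = $36,024.00
Total: $53,247.50 + $36,024.00 = $89,271.50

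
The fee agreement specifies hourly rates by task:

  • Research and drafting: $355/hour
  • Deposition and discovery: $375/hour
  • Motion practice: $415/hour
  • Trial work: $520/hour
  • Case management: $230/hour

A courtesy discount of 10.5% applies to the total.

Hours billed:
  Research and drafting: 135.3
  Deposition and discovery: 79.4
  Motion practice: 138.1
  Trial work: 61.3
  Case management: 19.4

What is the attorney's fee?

Research and drafting: 135.3 × $355 = $48,031.50
Deposition and discovery: 79.4 × $375 = $29,775.00
Motion practice: 138.1 × $415 = $57,311.50
Trial work: 61.3 × $520 = $31,876.00
Case management: 19.4 × $230 = $4,462.00
Subtotal: $171,456.00
Less 10.5% discount: −$18,002.88
Total: $171,456.00 − $18,002.88 = $153,453.12

$153,453.12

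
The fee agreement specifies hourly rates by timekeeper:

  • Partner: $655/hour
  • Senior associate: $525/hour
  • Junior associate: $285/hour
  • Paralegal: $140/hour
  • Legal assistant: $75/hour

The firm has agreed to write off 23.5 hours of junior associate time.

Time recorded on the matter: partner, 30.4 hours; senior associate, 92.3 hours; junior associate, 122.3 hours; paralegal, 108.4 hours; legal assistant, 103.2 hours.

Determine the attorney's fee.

$119,443.50

Partner: 30.4 × $655 = $19,912.00
Senior associate: 92.3 × $525 = $48,457.50
Junior associate: 122.3 × $285 = $34,855.50
Paralegal: 108.4 × $140 = $15,176.00
Legal assistant: 103.2 × $75 = $7,740.00
Subtotal: $126,141.00
Write-off: 23.5 × $285 = $6,697.50
Total: $126,141.00 − $6,697.50 = $119,443.50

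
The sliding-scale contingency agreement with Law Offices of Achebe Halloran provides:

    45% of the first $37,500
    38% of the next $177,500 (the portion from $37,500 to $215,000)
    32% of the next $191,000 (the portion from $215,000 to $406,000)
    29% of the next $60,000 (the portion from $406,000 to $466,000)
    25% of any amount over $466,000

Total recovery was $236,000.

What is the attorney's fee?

$91,045.00

First $37,500 at 45% = $16,875.00
Next $177,500 at 38% = $67,450.00
Remaining $21,000 at 32% = $6,720.00
Fee: $16,875.00 + $67,450.00 + $6,720.00 = $91,045.00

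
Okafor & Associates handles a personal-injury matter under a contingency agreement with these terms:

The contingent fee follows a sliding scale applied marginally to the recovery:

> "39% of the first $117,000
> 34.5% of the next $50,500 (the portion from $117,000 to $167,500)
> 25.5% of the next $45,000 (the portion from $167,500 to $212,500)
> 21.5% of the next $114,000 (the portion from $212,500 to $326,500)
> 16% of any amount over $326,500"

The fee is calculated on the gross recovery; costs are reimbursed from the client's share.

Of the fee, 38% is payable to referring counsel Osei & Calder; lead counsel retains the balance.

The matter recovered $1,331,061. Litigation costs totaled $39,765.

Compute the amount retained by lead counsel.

$161,055.70

Fee base is the gross recovery, $1,331,061; costs are reimbursed separately.
First $117,000 at 39% = $45,630.00
Next $50,500 at 34.5% = $17,422.50
Next $45,000 at 25.5% = $11,475.00
Next $114,000 at 21.5% = $24,510.00
Remaining $1,004,561 at 16% = $160,729.76
Fee: $45,630.00 + $17,422.50 + $11,475.00 + $24,510.00 + $160,729.76 = $259,767.26
Referral share: 38% of $259,767.26 = $98,711.56; lead counsel retains $259,767.26 − $98,711.56 = $161,055.70.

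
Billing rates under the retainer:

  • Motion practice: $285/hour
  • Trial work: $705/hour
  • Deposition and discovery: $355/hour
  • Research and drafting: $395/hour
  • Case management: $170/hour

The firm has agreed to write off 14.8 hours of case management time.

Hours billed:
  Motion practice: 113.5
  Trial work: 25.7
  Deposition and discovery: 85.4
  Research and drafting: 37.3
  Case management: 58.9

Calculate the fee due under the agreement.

Motion practice: 113.5 × $285 = $32,347.50
Trial work: 25.7 × $705 = $18,118.50
Deposition and discovery: 85.4 × $355 = $30,317.00
Research and drafting: 37.3 × $395 = $14,733.50
Case management: 58.9 × $170 = $10,013.00
Subtotal: $105,529.50
Write-off: 14.8 × $170 = $2,516.00
Total: $105,529.50 − $2,516.00 = $103,013.50

$103,013.50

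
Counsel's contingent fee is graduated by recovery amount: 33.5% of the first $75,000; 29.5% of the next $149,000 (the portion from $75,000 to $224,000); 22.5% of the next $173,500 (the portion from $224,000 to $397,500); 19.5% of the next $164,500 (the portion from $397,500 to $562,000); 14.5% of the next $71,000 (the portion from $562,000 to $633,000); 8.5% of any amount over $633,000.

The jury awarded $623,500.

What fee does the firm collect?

First $75,000 at 33.5% = $25,125.00
Next $149,000 at 29.5% = $43,955.00
Next $173,500 at 22.5% = $39,037.50
Next $164,500 at 19.5% = $32,077.50
Remaining $61,500 at 14.5% = $8,917.50
Fee: $25,125.00 + $43,955.00 + $39,037.50 + $32,077.50 + $8,917.50 = $149,112.50

$149,112.50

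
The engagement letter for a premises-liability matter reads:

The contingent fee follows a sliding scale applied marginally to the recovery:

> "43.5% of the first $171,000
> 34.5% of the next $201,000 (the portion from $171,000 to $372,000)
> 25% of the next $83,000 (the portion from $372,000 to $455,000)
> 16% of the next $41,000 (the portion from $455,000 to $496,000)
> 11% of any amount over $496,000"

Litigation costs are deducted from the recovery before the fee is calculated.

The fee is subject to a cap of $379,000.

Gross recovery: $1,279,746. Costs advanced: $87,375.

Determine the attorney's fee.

$247,640.81

Fee base (net of costs): $1,279,746 − $87,375 = $1,192,371
First $171,000 at 43.5% = $74,385.00
Next $201,000 at 34.5% = $69,345.00
Next $83,000 at 25% = $20,750.00
Next $41,000 at 16% = $6,560.00
Remaining $696,371 at 11% = $76,600.81
Fee: $74,385.00 + $69,345.00 + $20,750.00 + $6,560.00 + $76,600.81 = $247,640.81
$247,640.81 is under the $379,000 cap.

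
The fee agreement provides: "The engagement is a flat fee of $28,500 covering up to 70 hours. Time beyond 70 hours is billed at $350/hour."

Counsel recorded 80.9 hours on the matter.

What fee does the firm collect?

Flat fee: $28,500.00
Excess hours: 80.9 − 70 = 10.9
Overrun: 10.9 × $350 = $3,815.00
Total: $28,500.00 + $3,815.00 = $32,315.00

$32,315.00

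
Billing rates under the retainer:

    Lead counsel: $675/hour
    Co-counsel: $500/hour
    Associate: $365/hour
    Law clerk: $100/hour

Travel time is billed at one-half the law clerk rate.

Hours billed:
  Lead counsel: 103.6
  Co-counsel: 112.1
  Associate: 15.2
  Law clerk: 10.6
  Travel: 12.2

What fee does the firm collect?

$133,198.00

Lead counsel: 103.6 × $675 = $69,930.00
Co-counsel: 112.1 × $500 = $56,050.00
Associate: 15.2 × $365 = $5,548.00
Law clerk: 10.6 × $100 = $1,060.00
Subtotal: $69,930.00 + $56,050.00 + $5,548.00 + $1,060.00 = $132,588.00
Travel: 12.2 × ($100 ÷ 2) = 12.2 × $50.00 = $610.00
Total: $132,588.00 + $610.00 = $133,198.00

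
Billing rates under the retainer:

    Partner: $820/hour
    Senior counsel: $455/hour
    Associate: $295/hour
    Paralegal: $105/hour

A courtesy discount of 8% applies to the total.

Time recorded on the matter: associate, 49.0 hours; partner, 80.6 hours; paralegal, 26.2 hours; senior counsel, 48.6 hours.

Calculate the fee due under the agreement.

Partner: 80.6 × $820 = $66,092.00
Senior counsel: 48.6 × $455 = $22,113.00
Associate: 49.0 × $295 = $14,455.00
Paralegal: 26.2 × $105 = $2,751.00
Subtotal: $105,411.00
Less 8% discount: −$8,432.88
Total: $105,411.00 − $8,432.88 = $96,978.12

$96,978.12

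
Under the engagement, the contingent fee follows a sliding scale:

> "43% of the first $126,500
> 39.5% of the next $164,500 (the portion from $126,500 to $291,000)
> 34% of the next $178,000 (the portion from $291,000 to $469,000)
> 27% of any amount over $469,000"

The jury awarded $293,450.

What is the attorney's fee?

$120,205.50

First $126,500 at 43% = $54,395.00
Next $164,500 at 39.5% = $64,977.50
Remaining $2,450 at 34% = $833.00
Fee: $54,395.00 + $64,977.50 + $833.00 = $120,205.50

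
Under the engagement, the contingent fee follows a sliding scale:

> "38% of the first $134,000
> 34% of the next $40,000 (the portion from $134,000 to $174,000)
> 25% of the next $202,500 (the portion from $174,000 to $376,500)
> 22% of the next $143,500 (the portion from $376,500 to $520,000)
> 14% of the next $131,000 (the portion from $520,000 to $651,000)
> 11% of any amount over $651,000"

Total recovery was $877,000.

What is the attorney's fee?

First $134,000 at 38% = $50,920.00
Next $40,000 at 34% = $13,600.00
Next $202,500 at 25% = $50,625.00
Next $143,500 at 22% = $31,570.00
Next $131,000 at 14% = $18,340.00
Remaining $226,000 at 11% = $24,860.00
Fee: $50,920.00 + $13,600.00 + $50,625.00 + $31,570.00 + $18,340.00 + $24,860.00 = $189,915.00

$189,915.00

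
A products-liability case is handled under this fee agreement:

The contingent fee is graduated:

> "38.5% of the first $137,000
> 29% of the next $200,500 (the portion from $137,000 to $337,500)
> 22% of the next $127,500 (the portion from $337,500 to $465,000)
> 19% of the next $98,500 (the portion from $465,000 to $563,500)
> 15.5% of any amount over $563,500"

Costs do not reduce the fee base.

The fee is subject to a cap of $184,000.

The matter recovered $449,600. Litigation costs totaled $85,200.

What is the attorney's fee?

$135,552.00

Fee base is the gross recovery, $449,600; costs are reimbursed separately.
First $137,000 at 38.5% = $52,745.00
Next $200,500 at 29% = $58,145.00
Remaining $112,100 at 22% = $24,662.00
Fee: $52,745.00 + $58,145.00 + $24,662.00 = $135,552.00
$135,552.00 is under the $184,000 cap.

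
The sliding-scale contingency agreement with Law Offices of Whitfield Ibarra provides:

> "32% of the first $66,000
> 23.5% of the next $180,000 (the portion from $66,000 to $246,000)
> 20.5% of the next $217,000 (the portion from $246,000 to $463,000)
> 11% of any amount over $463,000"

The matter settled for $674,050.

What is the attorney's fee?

First $66,000 at 32% = $21,120.00
Next $180,000 at 23.5% = $42,300.00
Next $217,000 at 20.5% = $44,485.00
Remaining $211,050 at 11% = $23,215.50
Fee: $21,120.00 + $42,300.00 + $44,485.00 + $23,215.50 = $131,120.50

$131,120.50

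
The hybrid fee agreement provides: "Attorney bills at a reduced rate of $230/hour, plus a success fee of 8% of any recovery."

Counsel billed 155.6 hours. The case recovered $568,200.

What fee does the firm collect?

$81,244.00

Hourly: 155.6 × $230 = $35,788.00
Success fee: 8% of $568,200 = $45,456.00
Total: $35,788.00 + $45,456.00 = $81,244.00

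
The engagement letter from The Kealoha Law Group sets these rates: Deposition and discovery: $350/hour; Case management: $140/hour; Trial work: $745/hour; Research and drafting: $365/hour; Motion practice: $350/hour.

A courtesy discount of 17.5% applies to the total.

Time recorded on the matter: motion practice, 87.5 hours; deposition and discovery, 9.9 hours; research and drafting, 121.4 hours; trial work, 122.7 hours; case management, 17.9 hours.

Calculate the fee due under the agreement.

$142,162.76

Deposition and discovery: 9.9 × $350 = $3,465.00
Case management: 17.9 × $140 = $2,506.00
Trial work: 122.7 × $745 = $91,411.50
Research and drafting: 121.4 × $365 = $44,311.00
Motion practice: 87.5 × $350 = $30,625.00
Subtotal: $172,318.50
Less 17.5% discount: −$30,155.74
Total: $172,318.50 − $30,155.74 = $142,162.76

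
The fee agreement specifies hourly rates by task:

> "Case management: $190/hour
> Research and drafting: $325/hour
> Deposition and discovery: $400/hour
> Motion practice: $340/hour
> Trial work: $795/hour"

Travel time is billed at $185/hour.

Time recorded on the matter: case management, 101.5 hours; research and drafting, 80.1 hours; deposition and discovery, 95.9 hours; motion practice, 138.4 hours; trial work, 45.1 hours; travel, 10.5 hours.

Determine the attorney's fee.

Case management: 101.5 × $190 = $19,285.00
Research and drafting: 80.1 × $325 = $26,032.50
Deposition and discovery: 95.9 × $400 = $38,360.00
Motion practice: 138.4 × $340 = $47,056.00
Trial work: 45.1 × $795 = $35,854.50
Subtotal: $19,285.00 + $26,032.50 + $38,360.00 + $47,056.00 + $35,854.50 = $166,588.00
Travel: 10.5 × $185 = $1,942.50
Total: $166,588.00 + $1,942.50 = $168,530.50

$168,530.50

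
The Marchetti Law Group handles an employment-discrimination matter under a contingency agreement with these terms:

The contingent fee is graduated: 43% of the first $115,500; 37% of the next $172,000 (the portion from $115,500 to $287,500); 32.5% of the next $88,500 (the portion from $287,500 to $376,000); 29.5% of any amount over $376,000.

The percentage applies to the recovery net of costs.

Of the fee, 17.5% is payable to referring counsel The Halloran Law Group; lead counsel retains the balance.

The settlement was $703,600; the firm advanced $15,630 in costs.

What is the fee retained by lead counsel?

$193,131.39

Fee base (net of costs): $703,600 − $15,630 = $687,970
First $115,500 at 43% = $49,665.00
Next $172,000 at 37% = $63,640.00
Next $88,500 at 32.5% = $28,762.50
Remaining $311,970 at 29.5% = $92,031.15
Fee: $49,665.00 + $63,640.00 + $28,762.50 + $92,031.15 = $234,098.65
Referral share: 17.5% of $234,098.65 = $40,967.26; lead counsel retains $234,098.65 − $40,967.26 = $193,131.39.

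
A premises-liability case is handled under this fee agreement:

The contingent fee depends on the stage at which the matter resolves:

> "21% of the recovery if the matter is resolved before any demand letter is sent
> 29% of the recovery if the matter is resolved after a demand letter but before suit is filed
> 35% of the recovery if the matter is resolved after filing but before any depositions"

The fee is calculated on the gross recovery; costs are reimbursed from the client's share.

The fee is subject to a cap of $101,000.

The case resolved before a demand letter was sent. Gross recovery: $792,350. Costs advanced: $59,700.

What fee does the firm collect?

Fee base is the gross recovery, $792,350; costs are reimbursed separately.
The matter resolved before a demand letter was sent, so the 21% rate applies.
$792,350 × 21% = $166,393.50
$166,393.50 exceeds the $101,000 cap, so the fee is capped at $101,000.00.

$101,000.00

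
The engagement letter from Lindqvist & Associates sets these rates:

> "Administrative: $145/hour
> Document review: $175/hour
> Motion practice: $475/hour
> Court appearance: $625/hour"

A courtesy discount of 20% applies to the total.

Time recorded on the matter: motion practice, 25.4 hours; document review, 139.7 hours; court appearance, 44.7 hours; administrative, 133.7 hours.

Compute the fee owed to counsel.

Administrative: 133.7 × $145 = $19,386.50
Document review: 139.7 × $175 = $24,447.50
Motion practice: 25.4 × $475 = $12,065.00
Court appearance: 44.7 × $625 = $27,937.50
Subtotal: $83,836.50
Less 20% discount: −$16,767.30
Total: $83,836.50 − $16,767.30 = $67,069.20

$67,069.20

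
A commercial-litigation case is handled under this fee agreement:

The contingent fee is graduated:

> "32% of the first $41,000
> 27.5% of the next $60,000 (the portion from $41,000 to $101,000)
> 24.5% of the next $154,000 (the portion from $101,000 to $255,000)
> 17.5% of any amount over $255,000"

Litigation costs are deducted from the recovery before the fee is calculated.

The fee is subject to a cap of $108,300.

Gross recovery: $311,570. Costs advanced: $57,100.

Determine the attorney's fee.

$67,220.15

Fee base (net of costs): $311,570 − $57,100 = $254,470
First $41,000 at 32% = $13,120.00
Next $60,000 at 27.5% = $16,500.00
Remaining $153,470 at 24.5% = $37,600.15
Fee: $13,120.00 + $16,500.00 + $37,600.15 = $67,220.15
$67,220.15 is under the $108,300 cap.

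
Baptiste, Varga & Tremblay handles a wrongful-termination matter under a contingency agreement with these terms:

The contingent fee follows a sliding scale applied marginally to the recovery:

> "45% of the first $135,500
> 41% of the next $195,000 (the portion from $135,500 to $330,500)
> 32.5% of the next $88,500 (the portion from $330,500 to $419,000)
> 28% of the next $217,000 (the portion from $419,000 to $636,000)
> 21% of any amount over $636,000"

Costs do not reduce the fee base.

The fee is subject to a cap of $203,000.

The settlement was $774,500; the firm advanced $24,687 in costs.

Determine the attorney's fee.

Fee base is the gross recovery, $774,500; costs are reimbursed separately.
First $135,500 at 45% = $60,975.00
Next $195,000 at 41% = $79,950.00
Next $88,500 at 32.5% = $28,762.50
Next $217,000 at 28% = $60,760.00
Remaining $138,500 at 21% = $29,085.00
Fee: $60,975.00 + $79,950.00 + $28,762.50 + $60,760.00 + $29,085.00 = $259,532.50
$259,532.50 exceeds the $203,000 cap, so the fee is capped at $203,000.00.

$203,000.00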